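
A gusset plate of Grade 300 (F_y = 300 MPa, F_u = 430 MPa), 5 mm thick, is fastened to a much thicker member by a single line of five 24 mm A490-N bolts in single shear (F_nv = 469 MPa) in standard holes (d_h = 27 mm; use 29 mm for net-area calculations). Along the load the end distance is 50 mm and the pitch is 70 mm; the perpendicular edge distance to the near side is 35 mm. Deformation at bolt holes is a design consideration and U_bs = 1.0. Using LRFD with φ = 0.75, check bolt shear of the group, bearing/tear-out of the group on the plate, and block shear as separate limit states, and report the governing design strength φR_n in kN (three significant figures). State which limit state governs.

Bolt shear: A_b = π·24²/4 = 452.4 mm²; R_n = 469 × 452.4 × 5 × 1 / 1000 = 1061 kN → 0.75 × 1061 = 796 kN.
Bearing: edge l_c = 36.5, r_n = 94.17 kN; interior l_c = 43, r_n = 110.9 kN; R_n = 94.17 + 4·110.9 = 537.9 kN → 403 kN.
Block shear: A_gv = 1650, A_nv = 997.5, A_nt = 102.5 mm²; R_n = min(0.6F_uA_nv, 0.6F_yA_gv) + U_bs·F_u·A_nt = 301.4 kN → 226 kN.
Block shear governs: 226 kN.

226 kN (block shear governs)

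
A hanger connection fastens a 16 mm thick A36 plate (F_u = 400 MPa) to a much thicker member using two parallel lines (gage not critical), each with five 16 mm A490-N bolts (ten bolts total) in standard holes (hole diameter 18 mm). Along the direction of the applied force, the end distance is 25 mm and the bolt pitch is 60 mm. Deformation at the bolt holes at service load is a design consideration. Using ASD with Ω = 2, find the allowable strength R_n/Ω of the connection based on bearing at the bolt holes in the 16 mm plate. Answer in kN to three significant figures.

Per bolt r_n = 1.2 l_c t F_u ≤ 2.4 d t F_u; upper limit = 2.4 × 16 × 16 × 400 / 1000 = 245.8 kN.
Edge bolt: l_c = 25 − 18/2 = 16 mm → 1.2 × 16 × 16 × 400 / 1000 = 122.9 → r_n = 122.9 kN.
Interior bolts: l_c = 60 − 18 = 42 mm → 1.2 × 42 × 16 × 400 / 1000 = 322.6 → r_n = 245.8 kN.
R_n = 2 × 122.9 + 8 × 245.8 = 2212 kN.
Allowable strength R_n/Ω = 2212 / 2 = 1110 kN.

1110 kN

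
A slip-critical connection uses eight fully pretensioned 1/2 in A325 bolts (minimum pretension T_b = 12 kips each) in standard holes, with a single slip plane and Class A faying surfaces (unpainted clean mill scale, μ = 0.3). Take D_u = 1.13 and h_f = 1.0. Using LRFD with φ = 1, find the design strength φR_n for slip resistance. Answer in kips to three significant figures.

R_n = μ · D_u · h_f · T_b · n_s · n_b = 0.3 × 1.13 × 1.0 × 12 × 1 × 8 = 32.54 kips.
Design strength φR_n = 1 × 32.54 = 32.5 kips.

32.5 kips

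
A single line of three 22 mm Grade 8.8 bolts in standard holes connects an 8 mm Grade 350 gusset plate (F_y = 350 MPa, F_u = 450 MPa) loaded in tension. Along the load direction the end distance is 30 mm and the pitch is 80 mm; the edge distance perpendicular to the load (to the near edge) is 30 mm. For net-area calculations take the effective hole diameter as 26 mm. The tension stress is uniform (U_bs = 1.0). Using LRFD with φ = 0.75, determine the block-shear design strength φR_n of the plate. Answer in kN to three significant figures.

Shear plane L_v = 30 + 2·80 = 190 mm; A_gv = 190 × 8 = 1520 mm².
A_nv = (190 − 2.5·26) × 8 = 1000 mm².
A_nt = (30 − 0.5·26) × 8 = 136 mm².
0.6 F_u A_nv = 270 kN; 0.6 F_y A_gv = 319.2 kN → shear rupture governs the shear term.
R_n = 270 + 1.0 × 450 × 136 / 1000 = 331.2 kN.
Design strength φR_n = 0.75 × 331.2 = 248 kN.

248 kN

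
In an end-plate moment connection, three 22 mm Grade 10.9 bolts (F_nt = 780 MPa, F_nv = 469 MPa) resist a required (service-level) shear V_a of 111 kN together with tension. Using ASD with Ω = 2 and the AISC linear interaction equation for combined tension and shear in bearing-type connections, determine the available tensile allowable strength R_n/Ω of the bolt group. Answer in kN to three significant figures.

394 kN

A_b = π·22²/4 = 380.1 mm²; f_rv = 111 × 1000 / (3 × 380.1) = 97.33 MPa.
F'_nt = 1.3 F_nt − (Ω F_nt / F_nv) f_rv = 1.3·780 − (2·780/469)·97.33 = 690.2 MPa, capped at F_nt → F'_nt = 690.2 MPa.
R_n = F'_nt · A_b · n = 690.2 × 380.1 × 3 / 1000 = 787.2 kN.
Allowable strength R_n/Ω = 787.2 / 2 = 394 kN.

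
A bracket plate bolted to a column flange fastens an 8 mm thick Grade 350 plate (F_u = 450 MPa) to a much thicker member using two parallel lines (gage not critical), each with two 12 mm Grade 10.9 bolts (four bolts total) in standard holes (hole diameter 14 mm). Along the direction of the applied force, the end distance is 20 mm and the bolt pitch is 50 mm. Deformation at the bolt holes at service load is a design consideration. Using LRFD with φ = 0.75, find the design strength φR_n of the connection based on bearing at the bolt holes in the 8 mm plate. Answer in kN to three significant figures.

Per bolt r_n = 1.2 l_c t F_u ≤ 2.4 d t F_u; upper limit = 2.4 × 12 × 8 × 450 / 1000 = 103.7 kN.
Edge bolt: l_c = 20 − 14/2 = 13 mm → 1.2 × 13 × 8 × 450 / 1000 = 56.16 → r_n = 56.16 kN.
Interior bolts: l_c = 50 − 14 = 36 mm → 1.2 × 36 × 8 × 450 / 1000 = 155.5 → r_n = 103.7 kN.
R_n = 2 × 56.16 + 2 × 103.7 = 319.7 kN.
Design strength φR_n = 0.75 × 319.7 = 240 kN.

240 kN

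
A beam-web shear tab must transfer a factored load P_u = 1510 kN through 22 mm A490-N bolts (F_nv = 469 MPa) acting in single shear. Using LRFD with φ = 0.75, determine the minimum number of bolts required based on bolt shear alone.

A_b = π·22²/4 = 380.1 mm².
Per-bolt design strength φR_n = 0.75 × 469 × 380.1 × 1 / 1000 = 133.7 kN.
n ≥ 1510 / 133.7 = 11.29 → use 12 bolts.

12 bolts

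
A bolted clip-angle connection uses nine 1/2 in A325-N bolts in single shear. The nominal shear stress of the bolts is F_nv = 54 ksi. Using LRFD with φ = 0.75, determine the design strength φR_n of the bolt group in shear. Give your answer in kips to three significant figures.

71.6 kips

A_b = π × 0.5² / 4 = 0.1963 in².
R_n = F_nv · A_b · n · n_s = 54 × 0.1963 × 9 × 1 = 95.43 kips.
Design strength φR_n = 0.75 × 95.43 = 71.6 kips.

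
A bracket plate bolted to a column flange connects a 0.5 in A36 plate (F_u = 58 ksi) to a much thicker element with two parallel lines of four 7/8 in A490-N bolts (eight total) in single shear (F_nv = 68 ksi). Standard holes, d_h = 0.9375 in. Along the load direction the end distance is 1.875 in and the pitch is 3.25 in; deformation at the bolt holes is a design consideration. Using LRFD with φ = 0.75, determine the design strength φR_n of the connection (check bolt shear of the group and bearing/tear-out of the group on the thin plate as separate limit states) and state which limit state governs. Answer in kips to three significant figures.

245 kips (bolt shear governs)

Bolt shear: A_b = π·0.875²/4 = 0.6013 in²; R_n = 68 × 0.6013 × 8 × 1 = 327.1 kips → 0.75 × 327.1 = 245 kips.
Bearing (1.2 l_c t F_u ≤ 2.4 d t F_u): upper limit = 2.4·0.875·0.5·58 = 60.9 kips.
  Edge l_c = 1.875 − 0.9375/2 = 1.406 → r_n = 48.94 kips; interior l_c = 3.25 − 0.9375 = 2.312 → r_n = 60.9 kips.
  R_n,bearing = 2·48.94 + 6·60.9 = 463.3 kips → 0.75 × 463.3 = 347 kips.
Bolt shear governs: 245 kips.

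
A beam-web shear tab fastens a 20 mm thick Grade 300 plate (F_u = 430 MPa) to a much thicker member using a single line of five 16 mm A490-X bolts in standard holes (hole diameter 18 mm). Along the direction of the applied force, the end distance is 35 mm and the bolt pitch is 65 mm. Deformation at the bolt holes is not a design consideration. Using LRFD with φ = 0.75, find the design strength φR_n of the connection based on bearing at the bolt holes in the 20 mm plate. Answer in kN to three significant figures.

1490 kN

Per bolt r_n = 1.5 l_c t F_u ≤ 3.0 d t F_u; upper limit = 3.0 × 16 × 20 × 430 / 1000 = 412.8 kN.
Edge bolt: l_c = 35 − 18/2 = 26 mm → 1.5 × 26 × 20 × 430 / 1000 = 335.4 → r_n = 335.4 kN.
Interior bolts: l_c = 65 − 18 = 47 mm → 1.5 × 47 × 20 × 430 / 1000 = 606.3 → r_n = 412.8 kN.
R_n = 1 × 335.4 + 4 × 412.8 = 1987 kN.
Design strength φR_n = 0.75 × 1987 = 1490 kN.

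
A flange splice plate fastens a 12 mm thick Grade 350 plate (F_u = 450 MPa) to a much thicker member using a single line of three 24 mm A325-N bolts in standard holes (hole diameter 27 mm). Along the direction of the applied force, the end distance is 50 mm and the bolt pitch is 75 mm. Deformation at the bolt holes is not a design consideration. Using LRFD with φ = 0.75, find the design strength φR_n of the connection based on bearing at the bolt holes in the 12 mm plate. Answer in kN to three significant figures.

805 kN

Per bolt r_n = 1.5 l_c t F_u ≤ 3.0 d t F_u; upper limit = 3.0 × 24 × 12 × 450 / 1000 = 388.8 kN.
Edge bolt: l_c = 50 − 27/2 = 36.5 mm → 1.5 × 36.5 × 12 × 450 / 1000 = 295.7 → r_n = 295.7 kN.
Interior bolts: l_c = 75 − 27 = 48 mm → 1.5 × 48 × 12 × 450 / 1000 = 388.8 → r_n = 388.8 kN.
R_n = 1 × 295.7 + 2 × 388.8 = 1073 kN.
Design strength φR_n = 0.75 × 1073 = 805 kN.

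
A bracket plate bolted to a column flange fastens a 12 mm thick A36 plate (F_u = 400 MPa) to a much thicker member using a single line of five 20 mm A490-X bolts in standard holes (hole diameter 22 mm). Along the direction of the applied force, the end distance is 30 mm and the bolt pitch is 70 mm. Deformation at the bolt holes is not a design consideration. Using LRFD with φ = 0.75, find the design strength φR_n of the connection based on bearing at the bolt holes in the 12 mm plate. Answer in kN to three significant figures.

Per bolt r_n = 1.5 l_c t F_u ≤ 3.0 d t F_u; upper limit = 3.0 × 20 × 12 × 400 / 1000 = 288 kN.
Edge bolt: l_c = 30 − 22/2 = 19 mm → 1.5 × 19 × 12 × 400 / 1000 = 136.8 → r_n = 136.8 kN.
Interior bolts: l_c = 70 − 22 = 48 mm → 1.5 × 48 × 12 × 400 / 1000 = 345.6 → r_n = 288 kN.
R_n = 1 × 136.8 + 4 × 288 = 1289 kN.
Design strength φR_n = 0.75 × 1289 = 967 kN.

967 kN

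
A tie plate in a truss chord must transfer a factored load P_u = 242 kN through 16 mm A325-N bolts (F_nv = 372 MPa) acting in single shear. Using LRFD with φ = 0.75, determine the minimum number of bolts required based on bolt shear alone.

A_b = π·16²/4 = 201.1 mm².
Per-bolt design strength φR_n = 0.75 × 372 × 201.1 × 1 / 1000 = 56.1 kN.
n ≥ 242 / 56.1 = 4.314 → use 5 bolts.

5 bolts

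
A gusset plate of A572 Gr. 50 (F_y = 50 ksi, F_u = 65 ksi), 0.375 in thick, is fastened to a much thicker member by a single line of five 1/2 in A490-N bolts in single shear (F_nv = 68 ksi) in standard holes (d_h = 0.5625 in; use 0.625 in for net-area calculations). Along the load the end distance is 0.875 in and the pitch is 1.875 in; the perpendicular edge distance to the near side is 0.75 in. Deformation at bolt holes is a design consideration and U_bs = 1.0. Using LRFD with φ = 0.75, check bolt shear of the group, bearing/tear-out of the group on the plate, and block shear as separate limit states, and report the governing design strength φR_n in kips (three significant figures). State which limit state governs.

Bolt shear: A_b = π·0.5²/4 = 0.1963 in²; R_n = 68 × 0.1963 × 5 × 1 = 66.76 kips → 0.75 × 66.76 = 50.1 kips.
Bearing: edge l_c = 0.5938, r_n = 17.37 kips; interior l_c = 1.312, r_n = 29.25 kips; R_n = 17.37 + 4·29.25 = 134.4 kips → 101 kips.
Block shear: A_gv = 3.141, A_nv = 2.086, A_nt = 0.1641 in²; R_n = min(0.6F_uA_nv, 0.6F_yA_gv) + U_bs·F_u·A_nt = 92.02 kips → 69 kips.
Bolt shear governs: 50.1 kips.

50.1 kips (bolt shear governs)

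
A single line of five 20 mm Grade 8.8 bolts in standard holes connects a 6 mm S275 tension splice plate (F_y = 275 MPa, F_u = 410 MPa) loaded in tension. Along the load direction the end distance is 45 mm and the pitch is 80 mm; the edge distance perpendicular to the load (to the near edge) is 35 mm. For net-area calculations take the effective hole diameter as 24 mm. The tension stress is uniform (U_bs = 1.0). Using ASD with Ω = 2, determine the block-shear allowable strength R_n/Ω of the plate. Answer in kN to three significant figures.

209 kN

Shear plane L_v = 45 + 4·80 = 365 mm; A_gv = 365 × 6 = 2190 mm².
A_nv = (365 − 4.5·24) × 6 = 1542 mm².
A_nt = (35 − 0.5·24) × 6 = 138 mm².
0.6 F_u A_nv = 379.3 kN; 0.6 F_y A_gv = 361.4 kN → shear yielding governs the shear term.
R_n = 361.4 + 1.0 × 410 × 138 / 1000 = 417.9 kN.
Allowable strength R_n/Ω = 417.9 / 2 = 209 kN.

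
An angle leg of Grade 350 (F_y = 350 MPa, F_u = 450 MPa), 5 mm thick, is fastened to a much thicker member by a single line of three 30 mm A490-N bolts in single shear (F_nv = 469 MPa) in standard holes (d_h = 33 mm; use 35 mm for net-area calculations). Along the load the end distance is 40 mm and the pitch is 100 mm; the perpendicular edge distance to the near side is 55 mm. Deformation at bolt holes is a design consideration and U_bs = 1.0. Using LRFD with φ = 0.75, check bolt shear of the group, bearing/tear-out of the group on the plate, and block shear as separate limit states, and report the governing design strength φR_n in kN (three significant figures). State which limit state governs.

Bolt shear: A_b = π·30²/4 = 706.9 mm²; R_n = 469 × 706.9 × 3 × 1 / 1000 = 994.5 kN → 0.75 × 994.5 = 746 kN.
Bearing: edge l_c = 23.5, r_n = 63.45 kN; interior l_c = 67, r_n = 162 kN; R_n = 63.45 + 2·162 = 387.4 kN → 291 kN.
Block shear: A_gv = 1200, A_nv = 762.5, A_nt = 187.5 mm²; R_n = min(0.6F_uA_nv, 0.6F_yA_gv) + U_bs·F_u·A_nt = 290.2 kN → 218 kN.
Block shear governs: 218 kN.

218 kN (block shear governs)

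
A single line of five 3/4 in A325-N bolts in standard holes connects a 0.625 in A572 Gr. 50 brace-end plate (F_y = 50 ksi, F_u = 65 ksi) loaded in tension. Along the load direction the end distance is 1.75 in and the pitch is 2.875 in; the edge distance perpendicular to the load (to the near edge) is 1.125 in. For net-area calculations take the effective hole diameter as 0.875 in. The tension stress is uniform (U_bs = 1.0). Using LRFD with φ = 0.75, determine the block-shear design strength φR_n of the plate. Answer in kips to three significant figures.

Shear plane L_v = 1.75 + 4·2.875 = 13.25 in; A_gv = 13.25 × 0.625 = 8.281 in².
A_nv = (13.25 − 4.5·0.875) × 0.625 = 5.82 in².
A_nt = (1.125 − 0.5·0.875) × 0.625 = 0.4297 in².
0.6 F_u A_nv = 227 kips; 0.6 F_y A_gv = 248.4 kips → shear rupture governs the shear term.
R_n = 227 + 1.0 × 65 × 0.4297 = 254.9 kips.
Design strength φR_n = 0.75 × 254.9 = 191 kips.

191 kips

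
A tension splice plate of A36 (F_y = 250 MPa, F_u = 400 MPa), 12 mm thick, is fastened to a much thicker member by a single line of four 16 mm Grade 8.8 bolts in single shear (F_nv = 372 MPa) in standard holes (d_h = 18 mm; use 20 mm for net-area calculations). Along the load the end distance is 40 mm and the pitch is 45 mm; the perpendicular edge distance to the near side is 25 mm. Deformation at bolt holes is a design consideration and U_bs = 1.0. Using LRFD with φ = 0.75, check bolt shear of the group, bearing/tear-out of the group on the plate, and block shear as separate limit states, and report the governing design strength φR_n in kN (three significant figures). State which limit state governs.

224 kN (bolt shear governs)

Bolt shear: A_b = π·16²/4 = 201.1 mm²; R_n = 372 × 201.1 × 4 × 1 / 1000 = 299.2 kN → 0.75 × 299.2 = 224 kN.
Bearing: edge l_c = 31, r_n = 178.6 kN; interior l_c = 27, r_n = 155.5 kN; R_n = 178.6 + 3·155.5 = 645.1 kN → 484 kN.
Block shear: A_gv = 2100, A_nv = 1260, A_nt = 180 mm²; R_n = min(0.6F_uA_nv, 0.6F_yA_gv) + U_bs·F_u·A_nt = 374.4 kN → 281 kN.
Bolt shear governs: 224 kN.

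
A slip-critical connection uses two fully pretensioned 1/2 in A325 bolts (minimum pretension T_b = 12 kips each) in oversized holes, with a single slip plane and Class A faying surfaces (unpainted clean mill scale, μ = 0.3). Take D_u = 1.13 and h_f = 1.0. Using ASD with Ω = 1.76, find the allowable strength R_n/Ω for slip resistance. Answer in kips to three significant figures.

4.62 kips

R_n = μ · D_u · h_f · T_b · n_s · n_b = 0.3 × 1.13 × 1.0 × 12 × 1 × 2 = 8.136 kips.
Allowable strength R_n/Ω = 8.136 / 1.76 = 4.62 kips.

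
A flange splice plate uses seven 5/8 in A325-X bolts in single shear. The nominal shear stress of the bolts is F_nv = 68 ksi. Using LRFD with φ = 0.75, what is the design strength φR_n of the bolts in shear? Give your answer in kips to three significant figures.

A_b = π × 0.625² / 4 = 0.3068 in².
R_n = F_nv · A_b · n · n_s = 68 × 0.3068 × 7 × 1 = 146 kips.
Design strength φR_n = 0.75 × 146 = 110 kips.

110 kips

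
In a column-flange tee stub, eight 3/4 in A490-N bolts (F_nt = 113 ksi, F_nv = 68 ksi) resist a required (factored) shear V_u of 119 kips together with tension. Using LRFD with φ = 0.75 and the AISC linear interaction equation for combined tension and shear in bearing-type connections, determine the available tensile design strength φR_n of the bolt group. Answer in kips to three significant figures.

192 kips

A_b = π·0.75²/4 = 0.4418 in²; f_rv = 119 / (8 × 0.4418) = 33.67 ksi.
F'_nt = 1.3 F_nt − (F_nt / φF_nv) f_rv = 1.3·113 − (113/(0.75·68))·33.67 = 72.3 ksi, capped at F_nt → F'_nt = 72.3 ksi.
R_n = F'_nt · A_b · n = 72.3 × 0.4418 × 8 = 255.5 kips.
Design strength φR_n = 0.75 × 255.5 = 192 kips.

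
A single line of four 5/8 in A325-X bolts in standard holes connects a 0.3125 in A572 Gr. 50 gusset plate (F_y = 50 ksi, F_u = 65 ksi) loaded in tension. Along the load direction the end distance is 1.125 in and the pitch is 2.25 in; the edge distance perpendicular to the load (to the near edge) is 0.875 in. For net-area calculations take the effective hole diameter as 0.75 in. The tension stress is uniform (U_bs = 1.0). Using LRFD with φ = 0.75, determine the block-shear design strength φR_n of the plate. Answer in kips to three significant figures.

55.6 kips

Shear plane L_v = 1.125 + 3·2.25 = 7.875 in; A_gv = 7.875 × 0.3125 = 2.461 in².
A_nv = (7.875 − 3.5·0.75) × 0.3125 = 1.641 in².
A_nt = (0.875 − 0.5·0.75) × 0.3125 = 0.1562 in².
0.6 F_u A_nv = 63.98 kips; 0.6 F_y A_gv = 73.83 kips → shear rupture governs the shear term.
R_n = 63.98 + 1.0 × 65 × 0.1562 = 74.14 kips.
Design strength φR_n = 0.75 × 74.14 = 55.6 kips.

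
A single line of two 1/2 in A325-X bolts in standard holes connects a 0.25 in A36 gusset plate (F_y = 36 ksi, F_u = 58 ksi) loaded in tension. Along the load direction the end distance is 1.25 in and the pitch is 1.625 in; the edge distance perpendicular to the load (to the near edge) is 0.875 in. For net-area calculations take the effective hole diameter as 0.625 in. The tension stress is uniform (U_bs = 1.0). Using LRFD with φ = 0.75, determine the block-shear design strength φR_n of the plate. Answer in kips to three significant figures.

17.8 kips

Shear plane L_v = 1.25 + 1·1.625 = 2.875 in; A_gv = 2.875 × 0.25 = 0.7188 in².
A_nv = (2.875 − 1.5·0.625) × 0.25 = 0.4844 in².
A_nt = (0.875 − 0.5·0.625) × 0.25 = 0.1406 in².
0.6 F_u A_nv = 16.86 kips; 0.6 F_y A_gv = 15.52 kips → shear yielding governs the shear term.
R_n = 15.52 + 1.0 × 58 × 0.1406 = 23.68 kips.
Design strength φR_n = 0.75 × 23.68 = 17.8 kips.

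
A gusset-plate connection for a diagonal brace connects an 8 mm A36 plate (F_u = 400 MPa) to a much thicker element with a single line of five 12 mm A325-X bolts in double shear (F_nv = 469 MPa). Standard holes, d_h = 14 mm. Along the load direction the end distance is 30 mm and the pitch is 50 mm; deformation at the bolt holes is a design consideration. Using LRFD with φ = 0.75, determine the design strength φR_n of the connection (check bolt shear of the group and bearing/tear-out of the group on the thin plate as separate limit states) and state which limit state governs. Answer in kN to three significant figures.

343 kN (bearing governs)

Bolt shear: A_b = π·12²/4 = 113.1 mm²; R_n = 469 × 113.1 × 5 × 2 / 1000 = 530.4 kN → 0.75 × 530.4 = 398 kN.
Bearing (1.2 l_c t F_u ≤ 2.4 d t F_u): upper limit = 2.4·12·8·400 / 1000 = 92.16 kN.
  Edge l_c = 30 − 14/2 = 23 → r_n = 88.32 kN; interior l_c = 50 − 14 = 36 → r_n = 92.16 kN.
  R_n,bearing = 1·88.32 + 4·92.16 = 457 kN → 0.75 × 457 = 343 kN.
Bearing governs: 343 kN.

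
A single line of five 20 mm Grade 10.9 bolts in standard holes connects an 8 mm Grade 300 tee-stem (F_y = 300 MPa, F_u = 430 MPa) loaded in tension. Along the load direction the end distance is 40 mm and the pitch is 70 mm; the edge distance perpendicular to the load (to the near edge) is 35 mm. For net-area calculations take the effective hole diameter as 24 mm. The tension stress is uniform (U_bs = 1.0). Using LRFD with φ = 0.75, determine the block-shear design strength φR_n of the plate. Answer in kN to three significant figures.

388 kN

Shear plane L_v = 40 + 4·70 = 320 mm; A_gv = 320 × 8 = 2560 mm².
A_nv = (320 − 4.5·24) × 8 = 1696 mm².
A_nt = (35 − 0.5·24) × 8 = 184 mm².
0.6 F_u A_nv = 437.6 kN; 0.6 F_y A_gv = 460.8 kN → shear rupture governs the shear term.
R_n = 437.6 + 1.0 × 430 × 184 / 1000 = 516.7 kN.
Design strength φR_n = 0.75 × 516.7 = 388 kN.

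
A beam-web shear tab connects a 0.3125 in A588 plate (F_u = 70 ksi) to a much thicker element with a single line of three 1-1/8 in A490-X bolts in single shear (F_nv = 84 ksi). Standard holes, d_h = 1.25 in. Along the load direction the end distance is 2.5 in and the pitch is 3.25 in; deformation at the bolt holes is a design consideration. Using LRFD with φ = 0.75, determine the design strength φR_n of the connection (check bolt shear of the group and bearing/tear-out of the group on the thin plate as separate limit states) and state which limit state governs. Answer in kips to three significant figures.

116 kips (bearing governs)

Bolt shear: A_b = π·1.125²/4 = 0.994 in²; R_n = 84 × 0.994 × 3 × 1 = 250.5 kips → 0.75 × 250.5 = 188 kips.
Bearing (1.2 l_c t F_u ≤ 2.4 d t F_u): upper limit = 2.4·1.125·0.3125·70 = 59.06 kips.
  Edge l_c = 2.5 − 1.25/2 = 1.875 → r_n = 49.22 kips; interior l_c = 3.25 − 1.25 = 2 → r_n = 52.5 kips.
  R_n,bearing = 1·49.22 + 2·52.5 = 154.2 kips → 0.75 × 154.2 = 116 kips.
Bearing governs: 116 kips.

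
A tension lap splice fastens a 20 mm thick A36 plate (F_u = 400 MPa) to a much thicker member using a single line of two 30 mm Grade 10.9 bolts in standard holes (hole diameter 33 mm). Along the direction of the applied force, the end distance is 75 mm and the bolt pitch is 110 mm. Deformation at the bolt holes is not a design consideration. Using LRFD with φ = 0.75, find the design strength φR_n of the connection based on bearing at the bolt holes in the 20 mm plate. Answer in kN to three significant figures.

Per bolt r_n = 1.5 l_c t F_u ≤ 3.0 d t F_u; upper limit = 3.0 × 30 × 20 × 400 / 1000 = 720 kN.
Edge bolt: l_c = 75 − 33/2 = 58.5 mm → 1.5 × 58.5 × 20 × 400 / 1000 = 702 → r_n = 702 kN.
Interior bolts: l_c = 110 − 33 = 77 mm → 1.5 × 77 × 20 × 400 / 1000 = 924 → r_n = 720 kN.
R_n = 1 × 702 + 1 × 720 = 1422 kN.
Design strength φR_n = 0.75 × 1422 = 1070 kN.

1070 kN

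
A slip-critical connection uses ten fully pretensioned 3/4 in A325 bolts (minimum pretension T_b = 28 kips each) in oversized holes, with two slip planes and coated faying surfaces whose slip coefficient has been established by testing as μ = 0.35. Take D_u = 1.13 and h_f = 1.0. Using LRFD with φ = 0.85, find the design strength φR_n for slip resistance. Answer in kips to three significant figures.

188 kips

R_n = μ · D_u · h_f · T_b · n_s · n_b = 0.35 × 1.13 × 1.0 × 28 × 2 × 10 = 221.5 kips.
Design strength φR_n = 0.85 × 221.5 = 188 kips.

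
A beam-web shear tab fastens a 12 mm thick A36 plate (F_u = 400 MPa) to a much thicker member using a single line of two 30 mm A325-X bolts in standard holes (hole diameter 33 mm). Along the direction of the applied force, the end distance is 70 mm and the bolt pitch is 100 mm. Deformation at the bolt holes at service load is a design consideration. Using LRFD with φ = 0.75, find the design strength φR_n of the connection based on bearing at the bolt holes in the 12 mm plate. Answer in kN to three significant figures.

Per bolt r_n = 1.2 l_c t F_u ≤ 2.4 d t F_u; upper limit = 2.4 × 30 × 12 × 400 / 1000 = 345.6 kN.
Edge bolt: l_c = 70 − 33/2 = 53.5 mm → 1.2 × 53.5 × 12 × 400 / 1000 = 308.2 → r_n = 308.2 kN.
Interior bolts: l_c = 100 − 33 = 67 mm → 1.2 × 67 × 12 × 400 / 1000 = 385.9 → r_n = 345.6 kN.
R_n = 1 × 308.2 + 1 × 345.6 = 653.8 kN.
Design strength φR_n = 0.75 × 653.8 = 490 kN.

490 kN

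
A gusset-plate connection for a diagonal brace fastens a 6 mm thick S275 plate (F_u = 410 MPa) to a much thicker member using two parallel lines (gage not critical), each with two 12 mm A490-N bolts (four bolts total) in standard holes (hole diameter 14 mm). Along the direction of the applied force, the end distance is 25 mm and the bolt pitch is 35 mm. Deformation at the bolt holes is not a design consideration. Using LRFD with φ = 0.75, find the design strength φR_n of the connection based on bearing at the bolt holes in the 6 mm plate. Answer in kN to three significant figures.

216 kN

Per bolt r_n = 1.5 l_c t F_u ≤ 3.0 d t F_u; upper limit = 3.0 × 12 × 6 × 410 / 1000 = 88.56 kN.
Edge bolt: l_c = 25 − 14/2 = 18 mm → 1.5 × 18 × 6 × 410 / 1000 = 66.42 → r_n = 66.42 kN.
Interior bolts: l_c = 35 − 14 = 21 mm → 1.5 × 21 × 6 × 410 / 1000 = 77.49 → r_n = 77.49 kN.
R_n = 2 × 66.42 + 2 × 77.49 = 287.8 kN.
Design strength φR_n = 0.75 × 287.8 = 216 kN.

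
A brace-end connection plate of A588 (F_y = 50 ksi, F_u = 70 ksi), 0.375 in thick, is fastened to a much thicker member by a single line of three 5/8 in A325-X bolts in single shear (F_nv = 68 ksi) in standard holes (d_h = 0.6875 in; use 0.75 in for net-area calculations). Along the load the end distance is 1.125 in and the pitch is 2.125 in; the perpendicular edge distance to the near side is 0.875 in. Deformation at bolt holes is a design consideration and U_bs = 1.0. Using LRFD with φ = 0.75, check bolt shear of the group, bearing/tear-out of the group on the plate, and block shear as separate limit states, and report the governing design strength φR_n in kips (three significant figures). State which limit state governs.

46.9 kips (bolt shear governs)

Bolt shear: A_b = π·0.625²/4 = 0.3068 in²; R_n = 68 × 0.3068 × 3 × 1 = 62.59 kips → 0.75 × 62.59 = 46.9 kips.
Bearing: edge l_c = 0.7812, r_n = 24.61 kips; interior l_c = 1.438, r_n = 39.38 kips; R_n = 24.61 + 2·39.38 = 103.4 kips → 77.5 kips.
Block shear: A_gv = 2.016, A_nv = 1.312, A_nt = 0.1875 in²; R_n = min(0.6F_uA_nv, 0.6F_yA_gv) + U_bs·F_u·A_nt = 68.25 kips → 51.2 kips.
Bolt shear governs: 46.9 kips.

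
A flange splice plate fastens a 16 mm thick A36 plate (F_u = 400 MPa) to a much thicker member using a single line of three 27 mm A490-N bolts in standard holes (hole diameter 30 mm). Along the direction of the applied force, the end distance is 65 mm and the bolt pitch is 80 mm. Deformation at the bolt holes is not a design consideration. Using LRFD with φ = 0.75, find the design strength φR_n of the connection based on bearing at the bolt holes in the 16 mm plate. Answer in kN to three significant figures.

Per bolt r_n = 1.5 l_c t F_u ≤ 3.0 d t F_u; upper limit = 3.0 × 27 × 16 × 400 / 1000 = 518.4 kN.
Edge bolt: l_c = 65 − 30/2 = 50 mm → 1.5 × 50 × 16 × 400 / 1000 = 480 → r_n = 480 kN.
Interior bolts: l_c = 80 − 30 = 50 mm → 1.5 × 50 × 16 × 400 / 1000 = 480 → r_n = 480 kN.
R_n = 1 × 480 + 2 × 480 = 1440 kN.
Design strength φR_n = 0.75 × 1440 = 1080 kN.

1080 kN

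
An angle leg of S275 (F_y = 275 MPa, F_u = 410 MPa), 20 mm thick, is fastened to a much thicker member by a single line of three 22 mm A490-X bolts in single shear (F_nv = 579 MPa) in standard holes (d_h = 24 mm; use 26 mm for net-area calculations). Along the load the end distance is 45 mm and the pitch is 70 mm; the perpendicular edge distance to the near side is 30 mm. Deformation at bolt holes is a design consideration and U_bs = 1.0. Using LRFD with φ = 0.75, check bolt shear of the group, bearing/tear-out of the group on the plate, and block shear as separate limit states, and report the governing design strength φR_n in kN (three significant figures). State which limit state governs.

495 kN (bolt shear governs)

Bolt shear: A_b = π·22²/4 = 380.1 mm²; R_n = 579 × 380.1 × 3 × 1 / 1000 = 660.3 kN → 0.75 × 660.3 = 495 kN.
Bearing: edge l_c = 33, r_n = 324.7 kN; interior l_c = 46, r_n = 433 kN; R_n = 324.7 + 2·433 = 1191 kN → 893 kN.
Block shear: A_gv = 3700, A_nv = 2400, A_nt = 340 mm²; R_n = min(0.6F_uA_nv, 0.6F_yA_gv) + U_bs·F_u·A_nt = 729.8 kN → 547 kN.
Bolt shear governs: 495 kN.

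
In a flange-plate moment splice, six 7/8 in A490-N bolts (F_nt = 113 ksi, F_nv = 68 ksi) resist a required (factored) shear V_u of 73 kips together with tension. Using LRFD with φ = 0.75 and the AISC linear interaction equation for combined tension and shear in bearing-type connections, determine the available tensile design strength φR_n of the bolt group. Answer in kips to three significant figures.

276 kips

A_b = π·0.875²/4 = 0.6013 in²; f_rv = 73 / (6 × 0.6013) = 20.23 ksi.
F'_nt = 1.3 F_nt − (F_nt / φF_nv) f_rv = 1.3·113 − (113/(0.75·68))·20.23 = 102.1 ksi, capped at F_nt → F'_nt = 102.1 ksi.
R_n = F'_nt · A_b · n = 102.1 × 0.6013 × 6 = 368.3 kips.
Design strength φR_n = 0.75 × 368.3 = 276 kips.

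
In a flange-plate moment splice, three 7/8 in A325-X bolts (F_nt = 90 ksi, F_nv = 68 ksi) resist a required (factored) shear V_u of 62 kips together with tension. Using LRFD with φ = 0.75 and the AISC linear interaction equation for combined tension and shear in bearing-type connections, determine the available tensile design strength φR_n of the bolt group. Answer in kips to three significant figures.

A_b = π·0.875²/4 = 0.6013 in²; f_rv = 62 / (3 × 0.6013) = 34.37 ksi.
F'_nt = 1.3 F_nt − (F_nt / φF_nv) f_rv = 1.3·90 − (90/(0.75·68))·34.37 = 56.35 ksi, capped at F_nt → F'_nt = 56.35 ksi.
R_n = F'_nt · A_b · n = 56.35 × 0.6013 × 3 = 101.7 kips.
Design strength φR_n = 0.75 × 101.7 = 76.2 kips.

76.2 kips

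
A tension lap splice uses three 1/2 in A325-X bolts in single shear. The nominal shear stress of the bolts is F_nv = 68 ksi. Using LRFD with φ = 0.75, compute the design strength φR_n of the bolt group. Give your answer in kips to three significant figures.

30 kips

A_b = π × 0.5² / 4 = 0.1963 in².
R_n = F_nv · A_b · n · n_s = 68 × 0.1963 × 3 × 1 = 40.06 kips.
Design strength φR_n = 0.75 × 40.06 = 30 kips.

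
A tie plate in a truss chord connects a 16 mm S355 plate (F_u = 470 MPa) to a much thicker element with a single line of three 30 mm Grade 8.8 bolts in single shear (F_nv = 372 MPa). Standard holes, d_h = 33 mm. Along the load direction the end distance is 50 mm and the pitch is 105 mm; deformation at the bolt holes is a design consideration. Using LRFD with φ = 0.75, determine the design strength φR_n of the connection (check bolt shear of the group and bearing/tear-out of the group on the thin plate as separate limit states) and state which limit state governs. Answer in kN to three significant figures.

592 kN (bolt shear governs)

Bolt shear: A_b = π·30²/4 = 706.9 mm²; R_n = 372 × 706.9 × 3 × 1 / 1000 = 788.9 kN → 0.75 × 788.9 = 592 kN.
Bearing (1.2 l_c t F_u ≤ 2.4 d t F_u): upper limit = 2.4·30·16·470 / 1000 = 541.4 kN.
  Edge l_c = 50 − 33/2 = 33.5 → r_n = 302.3 kN; interior l_c = 105 − 33 = 72 → r_n = 541.4 kN.
  R_n,bearing = 1·302.3 + 2·541.4 = 1385 kN → 0.75 × 1385 = 1040 kN.
Bolt shear governs: 592 kN.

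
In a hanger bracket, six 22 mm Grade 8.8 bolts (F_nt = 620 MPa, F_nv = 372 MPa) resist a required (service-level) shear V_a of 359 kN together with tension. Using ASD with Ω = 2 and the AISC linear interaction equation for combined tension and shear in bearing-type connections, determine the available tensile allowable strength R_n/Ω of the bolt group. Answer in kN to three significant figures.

321 kN

A_b = π·22²/4 = 380.1 mm²; f_rv = 359 × 1000 / (6 × 380.1) = 157.4 MPa.
F'_nt = 1.3 F_nt − (Ω F_nt / F_nv) f_rv = 1.3·620 − (2·620/372)·157.4 = 281.3 MPa, capped at F_nt → F'_nt = 281.3 MPa.
R_n = F'_nt · A_b · n = 281.3 × 380.1 × 6 / 1000 = 641.7 kN.
Allowable strength R_n/Ω = 641.7 / 2 = 321 kN.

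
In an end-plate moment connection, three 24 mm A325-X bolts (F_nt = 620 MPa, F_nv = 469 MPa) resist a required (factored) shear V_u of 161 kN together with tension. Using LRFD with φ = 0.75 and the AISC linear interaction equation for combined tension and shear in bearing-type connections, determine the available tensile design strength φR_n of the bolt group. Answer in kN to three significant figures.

A_b = π·24²/4 = 452.4 mm²; f_rv = 161 × 1000 / (3 × 452.4) = 118.6 MPa.
F'_nt = 1.3 F_nt − (F_nt / φF_nv) f_rv = 1.3·620 − (620/(0.75·469))·118.6 = 596.9 MPa, capped at F_nt → F'_nt = 596.9 MPa.
R_n = F'_nt · A_b · n = 596.9 × 452.4 × 3 / 1000 = 810.1 kN.
Design strength φR_n = 0.75 × 810.1 = 608 kN.

608 kN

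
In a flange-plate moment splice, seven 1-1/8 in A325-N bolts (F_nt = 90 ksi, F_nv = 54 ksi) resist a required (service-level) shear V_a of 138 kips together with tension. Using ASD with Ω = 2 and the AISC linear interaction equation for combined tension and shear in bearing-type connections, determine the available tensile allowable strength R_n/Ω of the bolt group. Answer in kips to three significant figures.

A_b = π·1.125²/4 = 0.994 in²; f_rv = 138 / (7 × 0.994) = 19.83 ksi.
F'_nt = 1.3 F_nt − (Ω F_nt / F_nv) f_rv = 1.3·90 − (2·90/54)·19.83 = 50.89 ksi, capped at F_nt → F'_nt = 50.89 ksi.
R_n = F'_nt · A_b · n = 50.89 × 0.994 × 7 = 354.1 kips.
Allowable strength R_n/Ω = 354.1 / 2 = 177 kips.

177 kips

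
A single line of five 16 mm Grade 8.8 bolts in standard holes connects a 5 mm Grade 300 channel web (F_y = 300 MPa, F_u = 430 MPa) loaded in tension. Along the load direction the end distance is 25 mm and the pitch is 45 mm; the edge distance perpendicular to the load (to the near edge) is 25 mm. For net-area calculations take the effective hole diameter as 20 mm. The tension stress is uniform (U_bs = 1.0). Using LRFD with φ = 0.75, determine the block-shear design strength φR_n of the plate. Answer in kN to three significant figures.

Shear plane L_v = 25 + 4·45 = 205 mm; A_gv = 205 × 5 = 1025 mm².
A_nv = (205 − 4.5·20) × 5 = 575 mm².
A_nt = (25 − 0.5·20) × 5 = 75 mm².
0.6 F_u A_nv = 148.3 kN; 0.6 F_y A_gv = 184.5 kN → shear rupture governs the shear term.
R_n = 148.3 + 1.0 × 430 × 75 / 1000 = 180.6 kN.
Design strength φR_n = 0.75 × 180.6 = 135 kN.

135 kN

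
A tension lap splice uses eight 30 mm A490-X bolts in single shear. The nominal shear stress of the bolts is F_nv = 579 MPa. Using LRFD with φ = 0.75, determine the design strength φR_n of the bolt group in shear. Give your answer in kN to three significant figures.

A_b = π × 30² / 4 = 706.9 mm².
R_n = F_nv · A_b · n · n_s = 579 × 706.9 × 8 × 1 / 1000 = 3274 kN.
Design strength φR_n = 0.75 × 3274 = 2460 kN.

2460 kN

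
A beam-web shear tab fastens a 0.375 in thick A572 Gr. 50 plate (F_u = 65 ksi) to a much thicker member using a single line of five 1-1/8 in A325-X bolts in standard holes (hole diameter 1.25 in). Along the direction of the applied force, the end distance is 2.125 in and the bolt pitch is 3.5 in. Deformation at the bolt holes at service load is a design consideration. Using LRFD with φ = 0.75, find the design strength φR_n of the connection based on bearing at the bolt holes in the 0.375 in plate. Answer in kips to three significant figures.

Per bolt r_n = 1.2 l_c t F_u ≤ 2.4 d t F_u; upper limit = 2.4 × 1.125 × 0.375 × 65 = 65.81 kips.
Edge bolt: l_c = 2.125 − 1.25/2 = 1.5 in → 1.2 × 1.5 × 0.375 × 65 = 43.87 → r_n = 43.87 kips.
Interior bolts: l_c = 3.5 − 1.25 = 2.25 in → 1.2 × 2.25 × 0.375 × 65 = 65.81 → r_n = 65.81 kips.
R_n = 1 × 43.87 + 4 × 65.81 = 307.1 kips.
Design strength φR_n = 0.75 × 307.1 = 230 kips.

230 kips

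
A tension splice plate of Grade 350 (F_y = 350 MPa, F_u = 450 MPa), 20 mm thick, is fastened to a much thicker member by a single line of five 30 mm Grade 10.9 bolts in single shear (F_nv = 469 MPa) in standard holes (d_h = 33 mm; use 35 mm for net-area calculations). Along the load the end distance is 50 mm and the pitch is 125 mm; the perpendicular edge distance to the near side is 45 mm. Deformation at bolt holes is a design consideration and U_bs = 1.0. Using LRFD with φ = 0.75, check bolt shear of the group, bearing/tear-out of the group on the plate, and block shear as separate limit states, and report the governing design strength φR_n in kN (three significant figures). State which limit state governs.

Bolt shear: A_b = π·30²/4 = 706.9 mm²; R_n = 469 × 706.9 × 5 × 1 / 1000 = 1658 kN → 0.75 × 1658 = 1240 kN.
Bearing: edge l_c = 33.5, r_n = 361.8 kN; interior l_c = 92, r_n = 648 kN; R_n = 361.8 + 4·648 = 2954 kN → 2220 kN.
Block shear: A_gv = 11000, A_nv = 7850, A_nt = 550 mm²; R_n = min(0.6F_uA_nv, 0.6F_yA_gv) + U_bs·F_u·A_nt = 2367 kN → 1780 kN.
Bolt shear governs: 1240 kN.

1240 kN (bolt shear governs)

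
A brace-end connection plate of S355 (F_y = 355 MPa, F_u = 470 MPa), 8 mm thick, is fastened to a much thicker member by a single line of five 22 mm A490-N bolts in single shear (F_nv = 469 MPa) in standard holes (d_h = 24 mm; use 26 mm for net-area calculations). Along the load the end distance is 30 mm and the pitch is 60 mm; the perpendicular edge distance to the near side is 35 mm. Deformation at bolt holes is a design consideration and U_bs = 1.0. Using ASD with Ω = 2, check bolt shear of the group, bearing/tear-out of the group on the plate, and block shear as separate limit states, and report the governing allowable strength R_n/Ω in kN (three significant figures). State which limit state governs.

Bolt shear: A_b = π·22²/4 = 380.1 mm²; R_n = 469 × 380.1 × 5 × 1 / 1000 = 891.4 kN → 891.4 / 2 = 446 kN.
Bearing: edge l_c = 18, r_n = 81.22 kN; interior l_c = 36, r_n = 162.4 kN; R_n = 81.22 + 4·162.4 = 730.9 kN → 365 kN.
Block shear: A_gv = 2160, A_nv = 1224, A_nt = 176 mm²; R_n = min(0.6F_uA_nv, 0.6F_yA_gv) + U_bs·F_u·A_nt = 427.9 kN → 214 kN.
Block shear governs: 214 kN.

214 kN (block shear governs)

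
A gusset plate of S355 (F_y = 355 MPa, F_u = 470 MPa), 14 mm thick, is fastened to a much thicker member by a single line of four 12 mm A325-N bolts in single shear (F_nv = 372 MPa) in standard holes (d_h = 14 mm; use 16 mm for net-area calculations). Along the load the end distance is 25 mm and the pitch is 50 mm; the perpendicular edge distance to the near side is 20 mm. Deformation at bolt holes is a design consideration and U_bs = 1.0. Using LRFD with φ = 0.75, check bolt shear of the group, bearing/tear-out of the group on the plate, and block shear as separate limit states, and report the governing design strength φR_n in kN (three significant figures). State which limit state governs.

126 kN (bolt shear governs)

Bolt shear: A_b = π·12²/4 = 113.1 mm²; R_n = 372 × 113.1 × 4 × 1 / 1000 = 168.3 kN → 0.75 × 168.3 = 126 kN.
Bearing: edge l_c = 18, r_n = 142.1 kN; interior l_c = 36, r_n = 189.5 kN; R_n = 142.1 + 3·189.5 = 710.6 kN → 533 kN.
Block shear: A_gv = 2450, A_nv = 1666, A_nt = 168 mm²; R_n = min(0.6F_uA_nv, 0.6F_yA_gv) + U_bs·F_u·A_nt = 548.8 kN → 412 kN.
Bolt shear governs: 126 kN.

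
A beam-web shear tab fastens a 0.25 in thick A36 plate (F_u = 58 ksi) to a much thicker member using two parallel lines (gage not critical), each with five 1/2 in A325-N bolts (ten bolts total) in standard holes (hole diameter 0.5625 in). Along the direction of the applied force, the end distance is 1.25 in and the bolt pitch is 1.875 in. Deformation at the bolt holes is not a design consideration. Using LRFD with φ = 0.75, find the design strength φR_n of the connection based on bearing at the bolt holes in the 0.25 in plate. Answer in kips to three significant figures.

162 kips

Per bolt r_n = 1.5 l_c t F_u ≤ 3.0 d t F_u; upper limit = 3.0 × 0.5 × 0.25 × 58 = 21.75 kips.
Edge bolt: l_c = 1.25 − 0.5625/2 = 0.9688 in → 1.5 × 0.9688 × 0.25 × 58 = 21.07 → r_n = 21.07 kips.
Interior bolts: l_c = 1.875 − 0.5625 = 1.312 in → 1.5 × 1.312 × 0.25 × 58 = 28.55 → r_n = 21.75 kips.
R_n = 2 × 21.07 + 8 × 21.75 = 216.1 kips.
Design strength φR_n = 0.75 × 216.1 = 162 kips.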